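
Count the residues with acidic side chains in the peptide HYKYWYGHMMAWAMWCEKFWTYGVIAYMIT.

Only D (aspartate) and E (glutamate) carry a side-chain carboxylic acid.
Matching residues: E17.

1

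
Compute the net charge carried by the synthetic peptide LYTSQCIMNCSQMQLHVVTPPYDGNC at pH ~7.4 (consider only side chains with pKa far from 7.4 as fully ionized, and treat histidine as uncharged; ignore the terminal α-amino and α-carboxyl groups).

-1

At pH ~7.4 the Lys and Arg side chains are protonated (+1), the Asp and Glu side chains are deprotonated (−1), and with His taken as neutral all other side chains carry no charge.
Positive (K, R): none → +0.
Negative (D, E): D23 → −1.
Net charge = (+0) + (−1) = −1.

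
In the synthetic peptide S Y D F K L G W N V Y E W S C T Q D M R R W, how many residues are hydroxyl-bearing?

5

Serine (S), threonine (T), and tyrosine (Y) each carry a hydroxyl group on the side chain.
Matching residues: S1, Y2, Y11, S14, T16.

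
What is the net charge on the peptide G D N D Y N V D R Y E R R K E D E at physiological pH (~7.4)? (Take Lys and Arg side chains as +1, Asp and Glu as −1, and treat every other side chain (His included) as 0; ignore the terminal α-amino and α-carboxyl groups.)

Positive (K, R): R9, R12, R13, K14 → +4.
Negative (D, E): D2, D4, D8, E11, E15, D16, E17 → −7.
Net charge = (+4) + (−7) = −3.

-3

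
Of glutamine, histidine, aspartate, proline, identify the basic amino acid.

histidine

Lysine (K), arginine (R), and histidine (H) have basic, nitrogen-containing side chains.
Of the listed options, only histidine belongs to this group.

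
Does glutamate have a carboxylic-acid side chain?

The acidic residues are Asp (D) and Glu (E), whose side chains end in a carboxylate group.
Glutamate is in this group.

Yes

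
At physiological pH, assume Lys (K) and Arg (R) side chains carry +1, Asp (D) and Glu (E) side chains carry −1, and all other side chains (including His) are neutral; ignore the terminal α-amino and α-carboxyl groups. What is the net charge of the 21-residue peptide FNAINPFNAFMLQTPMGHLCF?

0

Positive (K, R): none → +0.
Negative (D, E): none → −0.
Net charge = (+0) + (−0) = 0.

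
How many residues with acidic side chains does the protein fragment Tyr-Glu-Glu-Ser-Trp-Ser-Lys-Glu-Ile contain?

3

Only D (aspartate) and E (glutamate) carry a side-chain carboxylic acid.
Matching residues: Glu2, Glu3, Glu8.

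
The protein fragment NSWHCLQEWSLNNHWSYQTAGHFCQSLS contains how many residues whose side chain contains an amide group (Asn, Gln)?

Matching residues: N1, Q7, N12, N13, Q18, Q25.

6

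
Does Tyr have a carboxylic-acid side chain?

No

Only D (aspartate) and E (glutamate) carry a side-chain carboxylic acid.
Tyrosine is not in this group.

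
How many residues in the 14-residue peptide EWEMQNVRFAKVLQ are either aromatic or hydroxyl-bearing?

2

Aromatic: F, W, Y. Hydroxyl-bearing: S, T, Y.
Aromatic residues here: W2, F9 (2).
Hydroxyl-bearing residues here: none (0).
(Y belongs to both groups, but none appear in this sequence.) Total = 2 + 0 = 2.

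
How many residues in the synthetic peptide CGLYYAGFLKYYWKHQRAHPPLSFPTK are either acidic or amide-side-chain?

1

Acidic: D, E. Amide-side-chain: N, Q.
Acidic residues here: none (0).
Amide-side-chain residues here: Q16 (1).
The two groups share no amino acid, so total = 0 + 1 = 1.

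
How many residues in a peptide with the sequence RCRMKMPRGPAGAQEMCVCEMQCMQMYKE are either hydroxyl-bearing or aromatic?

1

Hydroxyl-bearing: S, T, Y. Aromatic: F, W, Y.
Hydroxyl-bearing residues here: Y27 (1).
Aromatic residues here: Y27 (1).
Y is in both groups, so the 1 Y residue must not be double-counted.
Total = 1 + 1 − 1 = 1.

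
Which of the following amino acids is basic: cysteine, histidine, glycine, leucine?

histidine

Lysine (K), arginine (R), and histidine (H) have basic, nitrogen-containing side chains.
Of the listed options, only histidine belongs to this group.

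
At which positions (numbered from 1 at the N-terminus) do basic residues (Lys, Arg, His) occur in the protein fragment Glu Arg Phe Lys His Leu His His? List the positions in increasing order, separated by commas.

Matching residues: Arg2, Lys4, His5, His7, His8.

2, 4, 5, 7, 8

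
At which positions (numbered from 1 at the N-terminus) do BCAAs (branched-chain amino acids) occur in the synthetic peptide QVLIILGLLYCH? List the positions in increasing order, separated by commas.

Valine (V), leucine (L), and isoleucine (I) are the branched-chain amino acids.
Matching residues: V2, L3, I4, I5, L6, L8, L9.

2, 3, 4, 5, 6, 8, 9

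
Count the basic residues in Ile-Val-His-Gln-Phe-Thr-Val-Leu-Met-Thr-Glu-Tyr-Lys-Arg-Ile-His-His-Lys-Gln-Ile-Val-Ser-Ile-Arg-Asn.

7

Lysine (K), arginine (R), and histidine (H) have basic, nitrogen-containing side chains.
Matching residues: His3, Lys13, Arg14, His16, His17, Lys18, Arg24.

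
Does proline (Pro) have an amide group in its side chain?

No

Only N (asparagine) and Q (glutamine) carry a side-chain carboxamide.
Proline is not in this group.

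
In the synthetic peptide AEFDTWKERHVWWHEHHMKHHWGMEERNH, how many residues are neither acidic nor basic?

Acidic: D, E. Basic: K, R, H. All other residues are neither.
Matching residues: A1, F3, T5, W6, V11, W12, W13, M18, W22, G23, M24, N28.

12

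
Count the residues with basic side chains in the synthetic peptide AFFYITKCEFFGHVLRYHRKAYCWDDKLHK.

The basic amino acids are Lys (K), Arg (R), and His (H).
Matching residues: K7, H13, R16, H18, R19, K20, K27, H29, K30.

9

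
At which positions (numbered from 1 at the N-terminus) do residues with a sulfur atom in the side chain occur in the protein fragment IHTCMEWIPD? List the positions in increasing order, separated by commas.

Cysteine (C, thiol) and methionine (M, thioether) are the two sulfur-containing amino acids.
Matching residues: C4, M5.

4, 5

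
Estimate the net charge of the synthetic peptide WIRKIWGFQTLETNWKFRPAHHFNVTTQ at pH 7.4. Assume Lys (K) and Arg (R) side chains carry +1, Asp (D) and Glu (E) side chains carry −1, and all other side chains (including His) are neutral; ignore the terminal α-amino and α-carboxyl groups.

+3

Positive (K, R): R3, K4, K16, R18 → +4.
Negative (D, E): E12 → −1.
Net charge = (+4) + (−1) = +3.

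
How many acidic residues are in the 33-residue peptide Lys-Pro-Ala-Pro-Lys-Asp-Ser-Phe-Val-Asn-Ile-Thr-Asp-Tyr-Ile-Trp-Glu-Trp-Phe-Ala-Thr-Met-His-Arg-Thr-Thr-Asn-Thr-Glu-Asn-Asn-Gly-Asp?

Only D (aspartate) and E (glutamate) carry a side-chain carboxylic acid.
Matching residues: Asp6, Asp13, Glu17, Glu29, Asp33.

5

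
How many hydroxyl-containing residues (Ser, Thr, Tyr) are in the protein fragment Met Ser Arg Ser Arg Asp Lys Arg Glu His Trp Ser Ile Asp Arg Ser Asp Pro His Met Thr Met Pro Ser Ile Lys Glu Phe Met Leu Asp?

6

Matching residues: Ser2, Ser4, Ser12, Ser16, Thr21, Ser24.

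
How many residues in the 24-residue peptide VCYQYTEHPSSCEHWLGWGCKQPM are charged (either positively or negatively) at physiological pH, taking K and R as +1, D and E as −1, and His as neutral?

Charged side chains at pH ~7.4: K, R (positive); D, E (negative).
Matching residues: E7, E13, K21.

3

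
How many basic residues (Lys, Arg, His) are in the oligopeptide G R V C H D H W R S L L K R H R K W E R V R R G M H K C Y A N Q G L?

Matching residues: R2, H5, H7, R9, K13, R14, H15, R16, K17, R20, R22, R23, H26, K27.

14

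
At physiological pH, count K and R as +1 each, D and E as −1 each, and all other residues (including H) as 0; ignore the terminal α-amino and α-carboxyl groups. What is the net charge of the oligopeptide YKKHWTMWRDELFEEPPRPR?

Positive (K, R): K2, K3, R9, R18, R20 → +5.
Negative (D, E): D10, E11, E14, E15 → −4.
Net charge = (+5) + (−4) = +1.

+1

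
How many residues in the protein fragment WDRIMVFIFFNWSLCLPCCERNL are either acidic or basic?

4

Acidic: D, E. Basic: H, K, R.
Acidic residues here: D2, E20 (2).
Basic residues here: R3, R21 (2).
The two groups share no amino acid, so total = 2 + 2 = 4.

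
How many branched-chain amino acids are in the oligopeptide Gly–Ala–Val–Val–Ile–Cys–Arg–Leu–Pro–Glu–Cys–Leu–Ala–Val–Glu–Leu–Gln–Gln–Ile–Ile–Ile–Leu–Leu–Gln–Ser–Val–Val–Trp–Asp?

The BCAAs are Val, Leu, and Ile — aliphatic side chains with a branch point.
Matching residues: Val3, Val4, Ile5, Leu8, Leu12, Val14, Leu16, Ile19, Ile20, Ile21, Leu22, Leu23, Val26, Val27.

14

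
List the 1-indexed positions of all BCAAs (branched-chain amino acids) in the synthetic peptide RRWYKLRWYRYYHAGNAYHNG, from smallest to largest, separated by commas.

6

Valine (V), leucine (L), and isoleucine (I) are the branched-chain amino acids.
Matching residues: L6.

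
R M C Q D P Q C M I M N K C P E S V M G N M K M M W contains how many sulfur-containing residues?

10

Cysteine (C, thiol) and methionine (M, thioether) are the two sulfur-containing amino acids.
Matching residues: M2, C3, C8, M9, M11, C14, M19, M22, M24, M25.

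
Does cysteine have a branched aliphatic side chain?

No

V, L, and I make up the branched-chain aliphatic group.
Cysteine is not in this group.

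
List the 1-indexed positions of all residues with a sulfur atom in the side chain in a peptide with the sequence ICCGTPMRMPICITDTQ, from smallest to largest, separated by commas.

Cysteine (C, thiol) and methionine (M, thioether) are the two sulfur-containing amino acids.
Matching residues: C2, C3, M7, M9, C12.

2, 3, 7, 9, 12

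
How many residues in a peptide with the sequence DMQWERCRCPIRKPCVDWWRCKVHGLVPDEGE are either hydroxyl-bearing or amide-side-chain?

1

Hydroxyl-bearing: S, T, Y. Amide-side-chain: N, Q.
Hydroxyl-bearing residues here: none (0).
Amide-side-chain residues here: Q3 (1).
The two groups share no amino acid, so total = 0 + 1 = 1.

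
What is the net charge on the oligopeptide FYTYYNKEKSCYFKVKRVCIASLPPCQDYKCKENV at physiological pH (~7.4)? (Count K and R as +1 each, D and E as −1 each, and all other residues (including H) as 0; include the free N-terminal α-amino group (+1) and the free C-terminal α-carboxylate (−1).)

Positive (K, R): K7, K9, K14, K16, R17, K30, K32 → +7.
Negative (D, E): E8, D28, E33 → −3.
The N-terminus (+1) and C-terminus (−1) cancel.
Net charge = (+7) + (−3) = +4.

+4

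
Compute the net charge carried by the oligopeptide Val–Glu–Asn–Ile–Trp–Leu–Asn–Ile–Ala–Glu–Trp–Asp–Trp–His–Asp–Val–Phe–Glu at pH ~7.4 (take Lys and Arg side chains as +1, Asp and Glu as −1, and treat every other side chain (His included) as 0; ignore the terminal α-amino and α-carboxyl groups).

Positive (K, R): none → +0.
Negative (D, E): Glu2, Glu10, Asp12, Asp15, Glu18 → −5.
Net charge = (+0) + (−5) = −5.

-5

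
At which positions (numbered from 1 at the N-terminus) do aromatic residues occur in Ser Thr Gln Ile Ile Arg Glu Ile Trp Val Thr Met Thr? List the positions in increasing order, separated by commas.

The aromatic amino acids are Phe (F, benzyl), Trp (W, indole), and Tyr (Y, phenol).
Matching residues: Trp9.

9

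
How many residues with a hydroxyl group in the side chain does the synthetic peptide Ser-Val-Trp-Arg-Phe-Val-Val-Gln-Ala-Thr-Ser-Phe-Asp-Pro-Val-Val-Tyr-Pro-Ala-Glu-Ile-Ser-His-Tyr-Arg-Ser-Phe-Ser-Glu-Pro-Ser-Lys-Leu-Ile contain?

The –OH-bearing residues are Ser, Thr (aliphatic alcohols), and Tyr (phenol).
Matching residues: Ser1, Thr10, Ser11, Tyr17, Ser22, Tyr24, Ser26, Ser28, Ser31.

9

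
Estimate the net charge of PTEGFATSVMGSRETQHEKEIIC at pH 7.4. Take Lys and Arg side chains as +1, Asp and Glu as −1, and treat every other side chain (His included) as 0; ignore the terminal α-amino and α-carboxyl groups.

-2

Positive (K, R): R13, K19 → +2.
Negative (D, E): E3, E14, E18, E20 → −4.
Net charge = (+2) + (−4) = −2.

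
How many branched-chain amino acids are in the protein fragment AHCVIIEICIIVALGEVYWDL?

10

V, L, and I make up the branched-chain aliphatic group.
Matching residues: V4, I5, I6, I8, I10, I11, V12, L14, V17, L21.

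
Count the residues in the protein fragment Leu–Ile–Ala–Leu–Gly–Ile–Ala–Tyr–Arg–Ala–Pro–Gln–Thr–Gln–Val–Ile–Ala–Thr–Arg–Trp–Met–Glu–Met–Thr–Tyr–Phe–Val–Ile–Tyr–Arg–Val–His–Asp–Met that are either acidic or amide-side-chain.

Acidic: D, E. Amide-side-chain: N, Q.
Acidic residues here: Glu22, Asp33 (2).
Amide-side-chain residues here: Gln12, Gln14 (2).
The two groups share no amino acid, so total = 2 + 2 = 4.

4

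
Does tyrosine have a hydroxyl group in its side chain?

Serine (S), threonine (T), and tyrosine (Y) each carry a hydroxyl group on the side chain.
Tyrosine is in this group.

Yes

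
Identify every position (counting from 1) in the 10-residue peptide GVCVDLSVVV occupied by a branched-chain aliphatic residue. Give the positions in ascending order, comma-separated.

2, 4, 6, 8, 9, 10

Valine (V), leucine (L), and isoleucine (I) are the branched-chain amino acids.
Matching residues: V2, V4, L6, V8, V9, V10.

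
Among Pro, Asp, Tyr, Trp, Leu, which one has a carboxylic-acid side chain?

Asp

The acidic residues are Asp (D) and Glu (E), whose side chains end in a carboxylate group.
Of the listed options, only Asp belongs to this group.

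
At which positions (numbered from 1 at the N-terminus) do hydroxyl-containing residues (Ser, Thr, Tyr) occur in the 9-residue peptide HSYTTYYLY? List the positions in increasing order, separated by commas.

Matching residues: S2, Y3, T4, T5, Y6, Y7, Y9.

2, 3, 4, 5, 6, 7, 9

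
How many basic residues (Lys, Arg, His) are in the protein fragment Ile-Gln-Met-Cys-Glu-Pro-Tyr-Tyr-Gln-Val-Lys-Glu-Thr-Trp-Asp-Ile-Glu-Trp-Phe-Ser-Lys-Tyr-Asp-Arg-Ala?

3

Matching residues: Lys11, Lys21, Arg24.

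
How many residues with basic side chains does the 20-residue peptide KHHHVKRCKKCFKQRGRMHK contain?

The basic amino acids are Lys (K), Arg (R), and His (H).
Matching residues: K1, H2, H3, H4, K6, R7, K9, K10, K13, R15, R17, H19, K20.

13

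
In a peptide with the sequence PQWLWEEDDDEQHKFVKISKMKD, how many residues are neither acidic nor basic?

Acidic: D, E. Basic: K, R, H. All other residues are neither.
Matching residues: P1, Q2, W3, L4, W5, Q12, F15, V16, I18, S19, M21.

11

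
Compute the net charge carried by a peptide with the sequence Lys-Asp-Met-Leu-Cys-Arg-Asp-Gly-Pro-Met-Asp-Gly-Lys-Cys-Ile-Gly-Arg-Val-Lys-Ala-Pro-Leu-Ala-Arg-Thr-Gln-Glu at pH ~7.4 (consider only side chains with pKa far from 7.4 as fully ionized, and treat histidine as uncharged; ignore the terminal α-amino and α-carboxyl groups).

+2

Near pH 7.4, K and R contribute +1 each, D and E contribute −1 each, and every other side chain (His included, as stated) is uncharged.
Positive (K, R): Lys1, Arg6, Lys13, Arg17, Lys19, Arg24 → +6.
Negative (D, E): Asp2, Asp7, Asp11, Glu27 → −4.
Net charge = (+6) + (−4) = +2.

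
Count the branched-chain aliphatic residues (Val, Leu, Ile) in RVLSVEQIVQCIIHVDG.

8

Matching residues: V2, L3, V5, I8, V9, I12, I13, V15.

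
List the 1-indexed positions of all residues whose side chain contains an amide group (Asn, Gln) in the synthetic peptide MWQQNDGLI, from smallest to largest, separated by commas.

Matching residues: Q3, Q4, N5.

3, 4, 5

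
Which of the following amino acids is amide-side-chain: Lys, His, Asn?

Only N (asparagine) and Q (glutamine) carry a side-chain carboxamide.
Of the listed options, only Asn belongs to this group.

Asn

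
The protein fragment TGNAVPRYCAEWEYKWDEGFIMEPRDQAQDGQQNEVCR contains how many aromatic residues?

5

F, W, and Y each carry an aromatic ring on the side chain.
Matching residues: Y8, W12, Y14, W16, F20.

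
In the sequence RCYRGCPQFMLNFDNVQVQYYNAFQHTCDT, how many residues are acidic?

The acidic residues are Asp (D) and Glu (E), whose side chains end in a carboxylate group.
Matching residues: D14, D29.

2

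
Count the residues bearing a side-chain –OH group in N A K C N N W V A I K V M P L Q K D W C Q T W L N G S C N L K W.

2

S, T, and Y are the three residues with a side-chain hydroxyl.
Matching residues: T22, S27.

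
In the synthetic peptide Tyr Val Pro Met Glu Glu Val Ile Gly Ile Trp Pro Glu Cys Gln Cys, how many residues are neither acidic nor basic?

13

Acidic: D, E. Basic: K, R, H. All other residues are neither.
Matching residues: Tyr1, Val2, Pro3, Met4, Val7, Ile8, Gly9, Ile10, Trp11, Pro12, Cys14, Gln15, Cys16.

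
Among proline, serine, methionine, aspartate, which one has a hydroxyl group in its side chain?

serine

S, T, and Y are the three residues with a side-chain hydroxyl.
Of the listed options, only serine belongs to this group.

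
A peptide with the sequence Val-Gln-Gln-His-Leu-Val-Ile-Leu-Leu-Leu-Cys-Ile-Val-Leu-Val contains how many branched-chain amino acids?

Valine (V), leucine (L), and isoleucine (I) are the branched-chain amino acids.
Matching residues: Val1, Leu5, Val6, Ile7, Leu8, Leu9, Leu10, Ile12, Val13, Leu14, Val15.

11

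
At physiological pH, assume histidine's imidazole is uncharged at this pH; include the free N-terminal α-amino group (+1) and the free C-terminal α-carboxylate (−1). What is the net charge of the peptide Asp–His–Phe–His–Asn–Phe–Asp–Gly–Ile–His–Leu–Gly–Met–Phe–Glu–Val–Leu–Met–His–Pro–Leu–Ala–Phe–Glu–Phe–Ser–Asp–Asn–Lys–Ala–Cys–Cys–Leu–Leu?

The side chains ionized at physiological pH are Lys/Arg (+1) and Asp/Glu (−1); with His treated as neutral, nothing else contributes.
Positive (K, R): Lys29 → +1.
Negative (D, E): Asp1, Asp7, Glu15, Glu24, Asp27 → −5.
The N-terminus (+1) and C-terminus (−1) cancel.
Net charge = (+1) + (−5) = −4.

-4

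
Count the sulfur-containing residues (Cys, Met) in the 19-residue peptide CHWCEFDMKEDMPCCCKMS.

Matching residues: C1, C4, M8, M12, C14, C15, C16, M18.

8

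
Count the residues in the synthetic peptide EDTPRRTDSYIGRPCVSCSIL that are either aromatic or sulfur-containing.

Aromatic: F, W, Y. Sulfur-containing: C, M.
Aromatic residues here: Y10 (1).
Sulfur-containing residues here: C15, C18 (2).
The two groups share no amino acid, so total = 1 + 2 = 3.

3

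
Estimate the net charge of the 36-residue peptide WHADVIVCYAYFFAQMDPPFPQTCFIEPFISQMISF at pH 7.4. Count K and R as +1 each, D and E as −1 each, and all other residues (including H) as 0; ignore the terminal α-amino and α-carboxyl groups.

Positive (K, R): none → +0.
Negative (D, E): D4, D17, E27 → −3.
Net charge = (+0) + (−3) = −3.

-3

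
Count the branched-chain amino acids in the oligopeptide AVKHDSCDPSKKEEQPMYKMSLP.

2

The BCAAs are Val, Leu, and Ile — aliphatic side chains with a branch point.
Matching residues: V2, L22.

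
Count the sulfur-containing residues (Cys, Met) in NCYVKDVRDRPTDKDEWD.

1

Matching residues: C2.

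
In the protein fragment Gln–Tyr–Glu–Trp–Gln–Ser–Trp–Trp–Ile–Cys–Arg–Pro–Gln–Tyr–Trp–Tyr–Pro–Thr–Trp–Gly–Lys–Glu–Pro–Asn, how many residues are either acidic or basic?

Acidic: D, E. Basic: H, K, R.
Acidic residues here: Glu3, Glu22 (2).
Basic residues here: Arg11, Lys21 (2).
The two groups share no amino acid, so total = 2 + 2 = 4.

4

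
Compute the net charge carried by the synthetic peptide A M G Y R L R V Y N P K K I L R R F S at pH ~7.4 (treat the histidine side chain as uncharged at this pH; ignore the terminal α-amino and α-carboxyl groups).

+6

Near pH 7.4, K and R contribute +1 each, D and E contribute −1 each, and every other side chain (His included, as stated) is uncharged.
Positive (K, R): R5, R7, K12, K13, R16, R17 → +6.
Negative (D, E): none → −0.
Net charge = (+6) + (−0) = +6.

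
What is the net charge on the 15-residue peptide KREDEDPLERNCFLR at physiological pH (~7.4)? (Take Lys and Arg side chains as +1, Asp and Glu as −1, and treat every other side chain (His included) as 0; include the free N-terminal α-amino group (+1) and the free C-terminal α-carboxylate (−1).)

Positive (K, R): K1, R2, R10, R15 → +4.
Negative (D, E): E3, D4, E5, D6, E9 → −5.
The N-terminus (+1) and C-terminus (−1) cancel.
Net charge = (+4) + (−5) = −1.

-1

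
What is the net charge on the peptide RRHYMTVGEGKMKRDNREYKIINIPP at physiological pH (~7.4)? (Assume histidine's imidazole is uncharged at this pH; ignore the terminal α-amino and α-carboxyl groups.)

The side chains ionized at physiological pH are Lys/Arg (+1) and Asp/Glu (−1); with His treated as neutral, nothing else contributes.
Positive (K, R): R1, R2, K11, K13, R14, R17, K20 → +7.
Negative (D, E): E9, D15, E18 → −3.
Net charge = (+7) + (−3) = +4.

+4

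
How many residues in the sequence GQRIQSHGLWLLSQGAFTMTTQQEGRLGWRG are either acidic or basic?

5

Acidic: D, E. Basic: H, K, R.
Acidic residues here: E24 (1).
Basic residues here: R3, H7, R26, R30 (4).
The two groups share no amino acid, so total = 1 + 4 = 5.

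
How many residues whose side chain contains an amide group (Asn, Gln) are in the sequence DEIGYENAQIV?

2

Matching residues: N7, Q9.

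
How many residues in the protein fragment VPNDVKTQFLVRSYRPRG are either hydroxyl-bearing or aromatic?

4

Hydroxyl-bearing: S, T, Y. Aromatic: F, W, Y.
Hydroxyl-bearing residues here: T7, S13, Y14 (3).
Aromatic residues here: F9, Y14 (2).
Y is in both groups, so the 1 Y residue must not be double-counted.
Total = 3 + 2 − 1 = 4.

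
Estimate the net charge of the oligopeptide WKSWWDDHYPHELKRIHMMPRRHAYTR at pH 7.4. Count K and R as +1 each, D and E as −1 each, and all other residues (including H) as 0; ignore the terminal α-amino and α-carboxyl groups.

+3

Positive (K, R): K2, K14, R15, R21, R22, R27 → +6.
Negative (D, E): D6, D7, E12 → −3.
Net charge = (+6) + (−3) = +3.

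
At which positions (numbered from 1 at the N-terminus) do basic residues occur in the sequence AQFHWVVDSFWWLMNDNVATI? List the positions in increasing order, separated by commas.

4

The basic amino acids are Lys (K), Arg (R), and His (H).
Matching residues: H4.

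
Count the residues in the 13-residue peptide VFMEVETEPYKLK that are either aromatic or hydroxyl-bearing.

3

Aromatic: F, W, Y. Hydroxyl-bearing: S, T, Y.
Aromatic residues here: F2, Y10 (2).
Hydroxyl-bearing residues here: T7, Y10 (2).
Y is in both groups, so the 1 Y residue must not be double-counted.
Total = 2 + 2 − 1 = 3.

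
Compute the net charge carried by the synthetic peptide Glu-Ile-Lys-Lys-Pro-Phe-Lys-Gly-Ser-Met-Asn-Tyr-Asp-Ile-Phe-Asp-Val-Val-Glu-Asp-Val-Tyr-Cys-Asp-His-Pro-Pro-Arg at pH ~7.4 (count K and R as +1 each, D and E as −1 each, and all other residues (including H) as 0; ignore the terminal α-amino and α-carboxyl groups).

-2

Positive (K, R): Lys3, Lys4, Lys7, Arg28 → +4.
Negative (D, E): Glu1, Asp13, Asp16, Glu19, Asp20, Asp24 → −6.
Net charge = (+4) + (−6) = −2.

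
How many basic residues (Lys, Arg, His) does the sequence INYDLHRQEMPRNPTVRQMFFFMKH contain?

Matching residues: H6, R7, R12, R17, K24, H25.

6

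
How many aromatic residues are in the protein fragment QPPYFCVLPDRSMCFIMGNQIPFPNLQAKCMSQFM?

5

Phenylalanine (F), tryptophan (W), and tyrosine (Y) have aromatic ring side chains.
Matching residues: Y4, F5, F15, F23, F34.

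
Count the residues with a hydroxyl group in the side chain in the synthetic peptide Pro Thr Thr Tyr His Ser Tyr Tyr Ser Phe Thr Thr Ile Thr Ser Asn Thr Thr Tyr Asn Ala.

S, T, and Y are the three residues with a side-chain hydroxyl.
Matching residues: Thr2, Thr3, Tyr4, Ser6, Tyr7, Tyr8, Ser9, Thr11, Thr12, Thr14, Ser15, Thr17, Thr18, Tyr19.

14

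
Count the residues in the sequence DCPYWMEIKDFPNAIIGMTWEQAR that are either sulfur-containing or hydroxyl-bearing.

5

Sulfur-containing: C, M. Hydroxyl-bearing: S, T, Y.
Sulfur-containing residues here: C2, M6, M18 (3).
Hydroxyl-bearing residues here: Y4, T19 (2).
The two groups share no amino acid, so total = 3 + 2 = 5.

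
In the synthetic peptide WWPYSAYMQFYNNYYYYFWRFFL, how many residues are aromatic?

F, W, and Y each carry an aromatic ring on the side chain.
Matching residues: W1, W2, Y4, Y7, F10, Y11, Y14, Y15, Y16, Y17, F18, W19, F21, F22.

14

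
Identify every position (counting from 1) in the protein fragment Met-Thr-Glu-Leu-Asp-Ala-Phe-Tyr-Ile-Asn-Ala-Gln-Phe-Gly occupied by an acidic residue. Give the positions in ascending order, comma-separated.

Only D (aspartate) and E (glutamate) carry a side-chain carboxylic acid.
Matching residues: Glu3, Asp5.

3, 5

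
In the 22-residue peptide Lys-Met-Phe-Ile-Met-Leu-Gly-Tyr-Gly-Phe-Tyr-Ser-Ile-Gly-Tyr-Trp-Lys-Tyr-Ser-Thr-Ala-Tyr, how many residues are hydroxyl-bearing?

8

S, T, and Y are the three residues with a side-chain hydroxyl.
Matching residues: Tyr8, Tyr11, Ser12, Tyr15, Tyr18, Ser19, Thr20, Tyr22.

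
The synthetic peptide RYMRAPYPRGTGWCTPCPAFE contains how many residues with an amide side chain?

Asparagine (N) and glutamine (Q) have uncharged amide side chains.
None of the 21 residues belong to this group.

0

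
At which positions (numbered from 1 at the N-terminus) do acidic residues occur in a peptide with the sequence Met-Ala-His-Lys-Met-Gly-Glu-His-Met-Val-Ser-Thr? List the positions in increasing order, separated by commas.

7

The acidic residues are Asp (D) and Glu (E), whose side chains end in a carboxylate group.
Matching residues: Glu7.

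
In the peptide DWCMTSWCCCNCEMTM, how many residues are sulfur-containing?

Cysteine (C, thiol) and methionine (M, thioether) are the two sulfur-containing amino acids.
Matching residues: C3, M4, C8, C9, C10, C12, M14, M16.

8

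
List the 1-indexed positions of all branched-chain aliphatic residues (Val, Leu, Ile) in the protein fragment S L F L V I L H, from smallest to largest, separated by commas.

Matching residues: L2, L4, V5, I6, L7.

2, 4, 5, 6, 7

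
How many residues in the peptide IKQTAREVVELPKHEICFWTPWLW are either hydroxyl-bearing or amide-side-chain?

Hydroxyl-bearing: S, T, Y. Amide-side-chain: N, Q.
Hydroxyl-bearing residues here: T4, T20 (2).
Amide-side-chain residues here: Q3 (1).
The two groups share no amino acid, so total = 2 + 1 = 3.

3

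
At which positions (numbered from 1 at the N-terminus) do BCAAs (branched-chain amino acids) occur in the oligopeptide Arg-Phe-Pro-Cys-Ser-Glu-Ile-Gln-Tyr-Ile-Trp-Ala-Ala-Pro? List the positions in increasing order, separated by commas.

7, 10

The BCAAs are Val, Leu, and Ile — aliphatic side chains with a branch point.
Matching residues: Ile7, Ile10.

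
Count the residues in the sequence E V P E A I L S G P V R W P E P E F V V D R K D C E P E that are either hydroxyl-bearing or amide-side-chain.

Hydroxyl-bearing: S, T, Y. Amide-side-chain: N, Q.
Hydroxyl-bearing residues here: S8 (1).
Amide-side-chain residues here: none (0).
The two groups share no amino acid, so total = 1 + 0 = 1.

1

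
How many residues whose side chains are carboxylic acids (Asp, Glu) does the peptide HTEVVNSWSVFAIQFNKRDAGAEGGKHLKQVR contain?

3

Matching residues: E3, D19, E23.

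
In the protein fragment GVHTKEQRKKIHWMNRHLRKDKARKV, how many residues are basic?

The basic amino acids are Lys (K), Arg (R), and His (H).
Matching residues: H3, K5, R8, K9, K10, H12, R16, H17, R19, K20, K22, R24, K25.

13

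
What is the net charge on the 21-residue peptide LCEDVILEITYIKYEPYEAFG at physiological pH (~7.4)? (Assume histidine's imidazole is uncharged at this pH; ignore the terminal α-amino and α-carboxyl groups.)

The side chains ionized at physiological pH are Lys/Arg (+1) and Asp/Glu (−1); with His treated as neutral, nothing else contributes.
Positive (K, R): K13 → +1.
Negative (D, E): E3, D4, E8, E15, E18 → −5.
Net charge = (+1) + (−5) = −4.

-4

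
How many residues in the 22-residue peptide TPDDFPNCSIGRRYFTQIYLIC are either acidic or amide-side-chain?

Acidic: D, E. Amide-side-chain: N, Q.
Acidic residues here: D3, D4 (2).
Amide-side-chain residues here: N7, Q17 (2).
The two groups share no amino acid, so total = 2 + 2 = 4.

4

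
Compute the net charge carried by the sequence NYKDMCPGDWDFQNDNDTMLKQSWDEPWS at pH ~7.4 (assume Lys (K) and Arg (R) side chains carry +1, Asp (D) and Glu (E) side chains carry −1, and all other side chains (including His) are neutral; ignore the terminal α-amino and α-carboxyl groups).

Positive (K, R): K3, K21 → +2.
Negative (D, E): D4, D9, D11, D15, D17, D25, E26 → −7.
Net charge = (+2) + (−7) = −5.

-5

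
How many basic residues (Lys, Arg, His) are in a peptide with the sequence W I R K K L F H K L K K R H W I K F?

10

Matching residues: R3, K4, K5, H8, K9, K11, K12, R13, H14, K17.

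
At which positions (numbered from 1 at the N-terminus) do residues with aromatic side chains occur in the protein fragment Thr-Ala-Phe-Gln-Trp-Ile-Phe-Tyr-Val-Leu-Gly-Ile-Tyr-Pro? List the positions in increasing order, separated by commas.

3, 5, 7, 8, 13

The aromatic amino acids are Phe (F, benzyl), Trp (W, indole), and Tyr (Y, phenol).
Matching residues: Phe3, Trp5, Phe7, Tyr8, Tyr13.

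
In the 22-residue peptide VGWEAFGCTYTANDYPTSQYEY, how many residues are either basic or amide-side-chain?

2

Basic: H, K, R. Amide-side-chain: N, Q.
Basic residues here: none (0).
Amide-side-chain residues here: N13, Q19 (2).
The two groups share no amino acid, so total = 0 + 2 = 2.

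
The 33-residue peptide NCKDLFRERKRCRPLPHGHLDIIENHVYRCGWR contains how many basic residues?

Lysine (K), arginine (R), and histidine (H) have basic, nitrogen-containing side chains.
Matching residues: K3, R7, R9, K10, R11, R13, H17, H19, H26, R29, R33.

11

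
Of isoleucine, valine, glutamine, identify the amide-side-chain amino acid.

glutamine

Only N (asparagine) and Q (glutamine) carry a side-chain carboxamide.
Of the listed options, only glutamine belongs to this group.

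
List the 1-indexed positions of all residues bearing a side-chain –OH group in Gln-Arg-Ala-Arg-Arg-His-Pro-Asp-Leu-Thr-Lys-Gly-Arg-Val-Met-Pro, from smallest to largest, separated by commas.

10

The –OH-bearing residues are Ser, Thr (aliphatic alcohols), and Tyr (phenol).
Matching residues: Thr10.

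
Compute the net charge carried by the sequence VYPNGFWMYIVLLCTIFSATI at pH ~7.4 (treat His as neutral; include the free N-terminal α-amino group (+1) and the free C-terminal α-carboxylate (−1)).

0

Near pH 7.4, K and R contribute +1 each, D and E contribute −1 each, and every other side chain (His included, as stated) is uncharged.
Positive (K, R): none → +0.
Negative (D, E): none → −0.
The N-terminus (+1) and C-terminus (−1) cancel.
Net charge = (+0) + (−0) = 0.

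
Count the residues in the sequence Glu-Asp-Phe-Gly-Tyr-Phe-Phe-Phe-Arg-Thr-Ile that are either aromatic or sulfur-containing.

Aromatic: F, W, Y. Sulfur-containing: C, M.
Aromatic residues here: Phe3, Tyr5, Phe6, Phe7, Phe8 (5).
Sulfur-containing residues here: none (0).
The two groups share no amino acid, so total = 5 + 0 = 5.

5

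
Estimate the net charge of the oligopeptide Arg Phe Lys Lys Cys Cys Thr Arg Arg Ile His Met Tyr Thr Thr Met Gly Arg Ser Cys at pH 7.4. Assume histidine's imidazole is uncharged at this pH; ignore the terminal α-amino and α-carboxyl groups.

At pH ~7.4 the Lys and Arg side chains are protonated (+1), the Asp and Glu side chains are deprotonated (−1), and with His taken as neutral all other side chains carry no charge.
Positive (K, R): Arg1, Lys3, Lys4, Arg8, Arg9, Arg18 → +6.
Negative (D, E): none → −0.
Net charge = (+6) + (−0) = +6.

+6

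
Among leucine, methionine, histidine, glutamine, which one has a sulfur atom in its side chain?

The sulfur-bearing residues are cysteine (–SH) and methionine (–S–CH₃).
Of the listed options, only methionine belongs to this group.

methionine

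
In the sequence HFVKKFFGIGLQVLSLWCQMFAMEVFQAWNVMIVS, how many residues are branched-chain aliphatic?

V, L, and I make up the branched-chain aliphatic group.
Matching residues: V3, I9, L11, V13, L14, L16, V25, V31, I33, V34.

10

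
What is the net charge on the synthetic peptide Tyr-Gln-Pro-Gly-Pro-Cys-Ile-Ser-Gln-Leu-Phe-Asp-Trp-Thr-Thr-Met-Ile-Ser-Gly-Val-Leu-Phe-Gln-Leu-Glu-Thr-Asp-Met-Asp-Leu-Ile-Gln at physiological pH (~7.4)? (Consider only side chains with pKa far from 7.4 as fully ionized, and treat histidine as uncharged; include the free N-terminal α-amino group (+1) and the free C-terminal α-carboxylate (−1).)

The side chains ionized at physiological pH are Lys/Arg (+1) and Asp/Glu (−1); with His treated as neutral, nothing else contributes.
Positive (K, R): none → +0.
Negative (D, E): Asp12, Glu25, Asp27, Asp29 → −4.
The N-terminus (+1) and C-terminus (−1) cancel.
Net charge = (+0) + (−4) = −4.

-4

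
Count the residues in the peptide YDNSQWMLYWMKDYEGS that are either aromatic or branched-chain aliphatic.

6

Aromatic: F, W, Y. Branched-chain aliphatic: I, L, V.
Aromatic residues here: Y1, W6, Y9, W10, Y14 (5).
Branched-chain aliphatic residues here: L8 (1).
The two groups share no amino acid, so total = 5 + 1 = 6.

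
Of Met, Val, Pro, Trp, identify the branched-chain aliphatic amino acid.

The BCAAs are Val, Leu, and Ile — aliphatic side chains with a branch point.
Of the listed options, only Val belongs to this group.

Val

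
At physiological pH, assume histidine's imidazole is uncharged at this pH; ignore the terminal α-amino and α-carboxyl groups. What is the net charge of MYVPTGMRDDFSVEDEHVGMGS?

-4

Near pH 7.4, K and R contribute +1 each, D and E contribute −1 each, and every other side chain (His included, as stated) is uncharged.
Positive (K, R): R8 → +1.
Negative (D, E): D9, D10, E14, D15, E16 → −5.
Net charge = (+1) + (−5) = −4.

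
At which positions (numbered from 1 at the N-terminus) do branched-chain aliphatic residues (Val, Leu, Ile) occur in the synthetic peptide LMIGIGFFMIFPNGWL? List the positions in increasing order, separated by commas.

Matching residues: L1, I3, I5, I10, L16.

1, 3, 5, 10, 16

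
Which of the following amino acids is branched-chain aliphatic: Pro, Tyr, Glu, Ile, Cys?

Ile

V, L, and I make up the branched-chain aliphatic group.
Of the listed options, only Ile belongs to this group.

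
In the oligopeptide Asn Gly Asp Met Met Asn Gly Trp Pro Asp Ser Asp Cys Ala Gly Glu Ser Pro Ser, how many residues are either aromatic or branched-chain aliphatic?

Aromatic: F, W, Y. Branched-chain aliphatic: I, L, V.
Aromatic residues here: Trp8 (1).
Branched-chain aliphatic residues here: none (0).
The two groups share no amino acid, so total = 1 + 0 = 1.

1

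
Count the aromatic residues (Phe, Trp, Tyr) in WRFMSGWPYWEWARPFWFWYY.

12

Matching residues: W1, F3, W7, Y9, W10, W12, F16, W17, F18, W19, Y20, Y21.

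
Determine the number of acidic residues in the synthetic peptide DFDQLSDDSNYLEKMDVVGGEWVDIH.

8

The acidic residues are Asp (D) and Glu (E), whose side chains end in a carboxylate group.
Matching residues: D1, D3, D7, D8, E13, D16, E21, D24.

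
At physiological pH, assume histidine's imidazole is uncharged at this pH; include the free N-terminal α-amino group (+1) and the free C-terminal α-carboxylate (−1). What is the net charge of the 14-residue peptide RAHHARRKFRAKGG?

+6

The side chains ionized at physiological pH are Lys/Arg (+1) and Asp/Glu (−1); with His treated as neutral, nothing else contributes.
Positive (K, R): R1, R6, R7, K8, R10, K12 → +6.
Negative (D, E): none → −0.
The N-terminus (+1) and C-terminus (−1) cancel.
Net charge = (+6) + (−0) = +6.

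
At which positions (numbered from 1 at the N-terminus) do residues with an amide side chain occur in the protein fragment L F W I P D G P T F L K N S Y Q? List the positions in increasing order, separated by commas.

The amide-side-chain residues are Asn (N) and Gln (Q).
Matching residues: N13, Q16.

13, 16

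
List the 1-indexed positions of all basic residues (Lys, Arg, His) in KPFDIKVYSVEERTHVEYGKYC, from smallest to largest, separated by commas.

Matching residues: K1, K6, R13, H15, K20.

1, 6, 13, 15, 20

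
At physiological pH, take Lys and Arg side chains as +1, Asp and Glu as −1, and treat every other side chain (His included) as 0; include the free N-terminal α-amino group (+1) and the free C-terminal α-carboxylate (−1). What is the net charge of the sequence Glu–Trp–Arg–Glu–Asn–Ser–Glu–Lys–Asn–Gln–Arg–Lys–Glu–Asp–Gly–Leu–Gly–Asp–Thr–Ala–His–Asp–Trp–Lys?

-2

Positive (K, R): Arg3, Lys8, Arg11, Lys12, Lys24 → +5.
Negative (D, E): Glu1, Glu4, Glu7, Glu13, Asp14, Asp18, Asp22 → −7.
The N-terminus (+1) and C-terminus (−1) cancel.
Net charge = (+5) + (−7) = −2.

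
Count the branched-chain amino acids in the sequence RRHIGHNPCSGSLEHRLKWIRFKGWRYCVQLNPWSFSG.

6

V, L, and I make up the branched-chain aliphatic group.
Matching residues: I4, L13, L17, I20, V29, L31.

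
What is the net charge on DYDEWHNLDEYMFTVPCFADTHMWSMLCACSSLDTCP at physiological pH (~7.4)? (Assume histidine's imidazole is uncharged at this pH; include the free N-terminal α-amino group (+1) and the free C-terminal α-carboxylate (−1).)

The side chains ionized at physiological pH are Lys/Arg (+1) and Asp/Glu (−1); with His treated as neutral, nothing else contributes.
Positive (K, R): none → +0.
Negative (D, E): D1, D3, E4, D9, E10, D20, D34 → −7.
The N-terminus (+1) and C-terminus (−1) cancel.
Net charge = (+0) + (−7) = −7.

-7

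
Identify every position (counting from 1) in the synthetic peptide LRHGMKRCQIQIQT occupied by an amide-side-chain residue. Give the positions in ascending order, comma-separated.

Asparagine (N) and glutamine (Q) have uncharged amide side chains.
Matching residues: Q9, Q11, Q13.

9, 11, 13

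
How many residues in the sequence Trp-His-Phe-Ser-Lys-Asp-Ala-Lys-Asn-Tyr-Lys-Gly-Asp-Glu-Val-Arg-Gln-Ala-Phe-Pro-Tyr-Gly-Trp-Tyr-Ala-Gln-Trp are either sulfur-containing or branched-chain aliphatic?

1

Sulfur-containing: C, M. Branched-chain aliphatic: I, L, V.
Sulfur-containing residues here: none (0).
Branched-chain aliphatic residues here: Val15 (1).
The two groups share no amino acid, so total = 0 + 1 = 1.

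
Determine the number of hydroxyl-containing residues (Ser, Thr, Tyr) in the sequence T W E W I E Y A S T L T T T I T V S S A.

10

Matching residues: T1, Y7, S9, T10, T12, T13, T14, T16, S18, S19.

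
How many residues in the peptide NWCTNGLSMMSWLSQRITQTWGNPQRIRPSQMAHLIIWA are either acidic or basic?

4

Acidic: D, E. Basic: H, K, R.
Acidic residues here: none (0).
Basic residues here: R16, R26, R28, H34 (4).
The two groups share no amino acid, so total = 0 + 4 = 4.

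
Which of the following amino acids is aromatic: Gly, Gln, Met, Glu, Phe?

The aromatic amino acids are Phe (F, benzyl), Trp (W, indole), and Tyr (Y, phenol).
Of the listed options, only Phe belongs to this group.

Phe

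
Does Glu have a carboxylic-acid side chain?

Only D (aspartate) and E (glutamate) carry a side-chain carboxylic acid.
Glutamate is in this group.

Yes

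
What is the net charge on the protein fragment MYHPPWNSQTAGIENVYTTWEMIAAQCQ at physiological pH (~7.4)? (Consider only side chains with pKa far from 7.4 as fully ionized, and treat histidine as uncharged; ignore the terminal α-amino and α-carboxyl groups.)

-2

The side chains ionized at physiological pH are Lys/Arg (+1) and Asp/Glu (−1); with His treated as neutral, nothing else contributes.
Positive (K, R): none → +0.
Negative (D, E): E14, E21 → −2.
Net charge = (+0) + (−2) = −2.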